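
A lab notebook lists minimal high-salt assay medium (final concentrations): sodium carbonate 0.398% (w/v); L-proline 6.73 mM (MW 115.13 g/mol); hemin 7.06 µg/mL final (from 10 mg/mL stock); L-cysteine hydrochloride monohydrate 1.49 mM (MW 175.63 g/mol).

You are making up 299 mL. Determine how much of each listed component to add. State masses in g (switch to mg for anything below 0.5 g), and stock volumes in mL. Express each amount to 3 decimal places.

sodium carbonate 1.190 g; L-proline 231.673 mg; hemin 0.211 mL; L-cysteine hydrochloride monohydrate 78.245 mg

Working volume: 299 mL = 0.299 L.
sodium carbonate: 0.398% w/v = 3.98 g/L → 3.98 × 0.299 L = 1.190 g
L-proline: 6.73 mmol/L × 115.13 mg/mmol × 0.299 L = 231.673 mg
hemin: V = C2·V2/C1 = 7.06 µg/mL × 299 mL ÷ 10000 µg/mL = 0.211 mL
L-cysteine hydrochloride monohydrate: 1.49 mmol/L × 175.63 mg/mmol × 0.299 L = 78.245 mg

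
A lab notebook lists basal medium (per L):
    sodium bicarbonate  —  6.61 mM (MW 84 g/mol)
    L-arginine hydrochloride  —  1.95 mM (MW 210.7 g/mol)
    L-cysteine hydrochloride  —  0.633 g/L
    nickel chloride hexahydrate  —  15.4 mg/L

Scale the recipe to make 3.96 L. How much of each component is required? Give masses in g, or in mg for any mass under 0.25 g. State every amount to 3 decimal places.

sodium bicarbonate 2.199 g; L-arginine hydrochloride 1.627 g; L-cysteine hydrochloride 2.507 g; nickel chloride hexahydrate 60.984 mg

Working volume: 3.96 L.
sodium bicarbonate: 6.61 mmol/L × 84 g/mol × 3.96 L ÷ 1000 = 2.199 g
L-arginine hydrochloride: 1.95 mmol/L × 210.7 g/mol × 3.96 L ÷ 1000 = 1.627 g
L-cysteine hydrochloride: 0.633 g/L × 3.96 L = 2.507 g
nickel chloride hexahydrate: 15.4 mg/L × 3.96 L = 60.984 mg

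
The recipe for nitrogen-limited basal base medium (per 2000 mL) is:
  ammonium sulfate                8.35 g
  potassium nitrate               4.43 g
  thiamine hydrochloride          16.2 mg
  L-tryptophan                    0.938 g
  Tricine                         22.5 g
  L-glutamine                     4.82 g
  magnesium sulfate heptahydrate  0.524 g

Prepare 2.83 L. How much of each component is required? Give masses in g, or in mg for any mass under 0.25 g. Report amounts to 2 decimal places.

ammonium sulfate 11.82 g; potassium nitrate 6.27 g; thiamine hydrochloride 22.92 mg; L-tryptophan 1.33 g; Tricine 31.84 g; L-glutamine 6.82 g; magnesium sulfate heptahydrate 0.74 g

Ratio of target to recipe volume: 2830 / 2000 = 1.415.
ammonium sulfate: 8.35 g × (2830 mL / 2000 mL) = 11.82 g
potassium nitrate: 4.43 g × (2830 mL / 2000 mL) = 6.27 g
thiamine hydrochloride: 16.2 mg × (2830 mL / 2000 mL) = 22.92 mg
L-tryptophan: 0.938 g × (2830 mL / 2000 mL) = 1.33 g
Tricine: 22.5 g × (2830 mL / 2000 mL) = 31.84 g
L-glutamine: 4.82 g × (2830 mL / 2000 mL) = 6.82 g
magnesium sulfate heptahydrate: 0.524 g × (2830 mL / 2000 mL) = 0.74 g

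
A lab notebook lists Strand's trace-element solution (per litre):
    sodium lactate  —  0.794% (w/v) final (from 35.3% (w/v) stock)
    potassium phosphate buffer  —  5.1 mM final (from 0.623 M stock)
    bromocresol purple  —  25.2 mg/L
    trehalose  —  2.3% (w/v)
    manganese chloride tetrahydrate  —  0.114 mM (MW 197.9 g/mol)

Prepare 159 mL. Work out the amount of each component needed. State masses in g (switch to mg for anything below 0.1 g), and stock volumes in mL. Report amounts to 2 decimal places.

Working volume: 159 mL = 0.159 L.
sodium lactate: V = C2·V2/C1 = 0.794% ÷ 35.3% × 159 mL = 3.58 mL
potassium phosphate buffer: C1V1 = C2V2 → 5.1 mM × 159 mL ÷ 623 mM = 1.30 mL
bromocresol purple: 25.2 mg/L × 0.159 L = 4.01 mg
trehalose: 2.3% w/v = 23 g/L → 23 × 0.159 L = 3.66 g
manganese chloride tetrahydrate: 0.114 mmol/L × 197.9 mg/mmol × 0.159 L = 3.59 mg

sodium lactate 3.58 mL; potassium phosphate buffer 1.30 mL; bromocresol purple 4.01 mg; trehalose 3.66 g; manganese chloride tetrahydrate 3.59 mg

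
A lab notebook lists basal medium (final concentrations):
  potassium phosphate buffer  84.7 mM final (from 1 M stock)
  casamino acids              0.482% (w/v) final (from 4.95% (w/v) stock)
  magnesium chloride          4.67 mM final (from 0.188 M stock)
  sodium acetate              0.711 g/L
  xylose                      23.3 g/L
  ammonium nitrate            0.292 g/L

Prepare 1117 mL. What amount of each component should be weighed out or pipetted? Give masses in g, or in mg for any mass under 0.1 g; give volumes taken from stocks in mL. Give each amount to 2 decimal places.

potassium phosphate buffer 94.61 mL; casamino acids 108.77 mL; magnesium chloride 27.75 mL; sodium acetate 0.79 g; xylose 26.03 g; ammonium nitrate 0.33 g

Scale factor relative to 1 L: 1.117.
potassium phosphate buffer: dilute stock: 84.7 mM × 1117 mL ÷ 1000 mM = 94.61 mL
casamino acids: V = C2·V2/C1 = 0.482% ÷ 4.95% × 1117 mL = 108.77 mL
magnesium chloride: C1V1 = C2V2 → 4.67 mM × 1117 mL ÷ 188 mM = 27.75 mL
sodium acetate: 0.711 g/L × 1.117 L = 0.79 g
xylose: 23.3 g/L × 1.117 L = 26.03 g
ammonium nitrate: 0.292 g/L × 1.117 L = 0.33 g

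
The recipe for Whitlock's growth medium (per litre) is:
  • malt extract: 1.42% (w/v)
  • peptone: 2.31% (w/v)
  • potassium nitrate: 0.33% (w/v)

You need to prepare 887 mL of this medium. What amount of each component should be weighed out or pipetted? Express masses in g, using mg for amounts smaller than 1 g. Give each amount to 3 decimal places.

Working volume: 887 mL = 0.887 L.
malt extract: 1.42% w/v = 14.2 g/L → 14.2 × 0.887 L = 12.595 g
peptone: 2.31 g per 100 mL × 887 mL ÷ 100 = 20.490 g
potassium nitrate: 0.33% w/v = 3.3 g/L → 3.3 × 0.887 L = 2.927 g

malt extract 12.595 g; peptone 20.490 g; potassium nitrate 2.927 g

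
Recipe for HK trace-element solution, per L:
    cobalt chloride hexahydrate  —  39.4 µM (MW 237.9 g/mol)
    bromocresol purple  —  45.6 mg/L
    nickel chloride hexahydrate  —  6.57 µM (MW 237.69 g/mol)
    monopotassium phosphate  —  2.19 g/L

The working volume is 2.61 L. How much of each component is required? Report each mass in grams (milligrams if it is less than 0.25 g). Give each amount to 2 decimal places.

cobalt chloride hexahydrate 24.46 mg; bromocresol purple 119.02 mg; nickel chloride hexahydrate 4.08 mg; monopotassium phosphate 5.72 g

Scale factor relative to 1 L: 2.61.
cobalt chloride hexahydrate: 39.4 µmol/L × 237.9 g/mol × 2.61 L ÷ 1000 = 24.46 mg
bromocresol purple: 45.6 mg/L × 2.61 L = 119.02 mg
nickel chloride hexahydrate: 6.57 µmol/L × 237.69 g/mol × 2.61 L ÷ 1000 = 4.08 mg
monopotassium phosphate: 2.19 g/L × 2.61 L = 5.72 g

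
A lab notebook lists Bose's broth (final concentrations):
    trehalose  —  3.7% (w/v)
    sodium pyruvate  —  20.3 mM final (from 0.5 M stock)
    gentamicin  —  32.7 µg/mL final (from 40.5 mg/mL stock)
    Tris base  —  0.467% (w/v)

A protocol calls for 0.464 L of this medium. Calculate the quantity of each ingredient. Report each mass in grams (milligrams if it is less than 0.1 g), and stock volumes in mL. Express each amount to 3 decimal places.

Working volume: 0.464 L.
trehalose: 3.7% w/v = 37 g/L → 37 × 0.464 L = 17.168 g
sodium pyruvate: V = C2·V2/C1 = 20.3 mM × 464 mL ÷ 500 mM = 18.838 mL
gentamicin: dilute stock: 32.7 µg/mL × 464 mL ÷ 40500 µg/mL = 0.375 mL
Tris base: 0.467% w/v = 4.67 g/L → 4.67 × 0.464 L = 2.167 g

trehalose 17.168 g; sodium pyruvate 18.838 mL; gentamicin 0.375 mL; Tris base 2.167 g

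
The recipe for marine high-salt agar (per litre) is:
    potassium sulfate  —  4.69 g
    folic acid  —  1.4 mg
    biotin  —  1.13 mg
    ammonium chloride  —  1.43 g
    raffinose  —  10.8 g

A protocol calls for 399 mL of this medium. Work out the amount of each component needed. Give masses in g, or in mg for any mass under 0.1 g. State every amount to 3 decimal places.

potassium sulfate 1.871 g; folic acid 0.559 mg; biotin 0.451 mg; ammonium chloride 0.571 g; raffinose 4.309 g

Scale factor = 399 mL / 1000 mL = 0.399.
potassium sulfate: 4.69 g × (399 mL / 1000 mL) = 1.871 g
folic acid: 1.4 mg × (399 mL / 1000 mL) = 0.559 mg
biotin: 1.13 mg × (399 mL / 1000 mL) = 0.451 mg
ammonium chloride: 1.43 g × (399 mL / 1000 mL) = 0.571 g
raffinose: 10.8 g × (399 mL / 1000 mL) = 4.309 g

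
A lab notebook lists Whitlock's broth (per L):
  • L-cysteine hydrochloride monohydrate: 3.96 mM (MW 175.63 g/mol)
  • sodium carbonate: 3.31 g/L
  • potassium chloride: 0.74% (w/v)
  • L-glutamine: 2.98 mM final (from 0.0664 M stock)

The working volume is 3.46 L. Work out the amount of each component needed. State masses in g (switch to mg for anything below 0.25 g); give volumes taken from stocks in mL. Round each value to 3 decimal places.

Working volume: 3.46 L.
L-cysteine hydrochloride monohydrate: 3.96 mmol/L × 175.63 g/mol × 3.46 L ÷ 1000 = 2.406 g
sodium carbonate: 3.31 g/L × 3.46 L = 11.453 g
potassium chloride: 0.74% w/v = 7.4 g/L → 7.4 × 3.46 L = 25.604 g
L-glutamine: dilute stock: 2.98 mM × 3460 mL ÷ 66.4 mM = 155.283 mL

L-cysteine hydrochloride monohydrate 2.406 g; sodium carbonate 11.453 g; potassium chloride 25.604 g; L-glutamine 155.283 mL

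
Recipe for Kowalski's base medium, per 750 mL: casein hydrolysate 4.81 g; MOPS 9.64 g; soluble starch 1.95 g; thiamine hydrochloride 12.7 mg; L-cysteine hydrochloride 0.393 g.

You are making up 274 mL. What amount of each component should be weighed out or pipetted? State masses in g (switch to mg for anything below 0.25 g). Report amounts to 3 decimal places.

casein hydrolysate 1.757 g; MOPS 3.522 g; soluble starch 0.712 g; thiamine hydrochloride 4.640 mg; L-cysteine hydrochloride 143.576 mg

Ratio of target to recipe volume: 274 / 750 = 0.365333.
casein hydrolysate: 4.81 g × (274 mL / 750 mL) = 1.757 g
MOPS: 9.64 g × (274 mL / 750 mL) = 3.522 g
soluble starch: 1.95 g × (274 mL / 750 mL) = 0.712 g
thiamine hydrochloride: 12.7 mg × (274 mL / 750 mL) = 4.640 mg
L-cysteine hydrochloride: 0.393 g × (274 mL / 750 mL) = 0.143576 g = 143.576 mg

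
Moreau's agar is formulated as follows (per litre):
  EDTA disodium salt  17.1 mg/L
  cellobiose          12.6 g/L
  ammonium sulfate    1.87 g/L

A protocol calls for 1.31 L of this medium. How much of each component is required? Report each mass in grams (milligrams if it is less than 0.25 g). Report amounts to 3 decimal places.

Working volume: 1.31 L.
EDTA disodium salt: 17.1 mg/L × 1.31 L = 22.401 mg
cellobiose: 12.6 g/L × 1.31 L = 16.506 g
ammonium sulfate: 1.87 g/L × 1.31 L = 2.450 g

EDTA disodium salt 22.401 mg; cellobiose 16.506 g; ammonium sulfate 2.450 g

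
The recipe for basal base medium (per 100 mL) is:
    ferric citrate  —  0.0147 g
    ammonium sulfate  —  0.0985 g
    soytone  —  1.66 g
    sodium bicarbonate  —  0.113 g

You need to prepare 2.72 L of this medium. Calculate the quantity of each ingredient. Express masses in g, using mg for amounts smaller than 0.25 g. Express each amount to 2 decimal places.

Ratio of target to recipe volume: 2720 / 100 = 27.2.
ferric citrate: 0.0147 g × (2720 mL / 100 mL) = 0.40 g
ammonium sulfate: 0.0985 g × (2720 mL / 100 mL) = 2.68 g
soytone: 1.66 g × (2720 mL / 100 mL) = 45.15 g
sodium bicarbonate: 0.113 g × (2720 mL / 100 mL) = 3.07 g

ferric citrate 0.40 g; ammonium sulfate 2.68 g; soytone 45.15 g; sodium bicarbonate 3.07 g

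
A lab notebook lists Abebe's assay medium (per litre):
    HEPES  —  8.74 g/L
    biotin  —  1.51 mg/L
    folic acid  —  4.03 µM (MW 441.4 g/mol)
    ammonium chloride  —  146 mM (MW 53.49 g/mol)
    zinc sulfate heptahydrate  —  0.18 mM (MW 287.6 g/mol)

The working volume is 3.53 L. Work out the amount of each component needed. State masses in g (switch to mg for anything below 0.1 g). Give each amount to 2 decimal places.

HEPES 30.85 g; biotin 5.33 mg; folic acid 6.28 mg; ammonium chloride 27.57 g; zinc sulfate heptahydrate 0.18 g

Scale factor relative to 1 L: 3.53.
HEPES: 8.74 g/L × 3.53 L = 30.85 g
biotin: 1.51 mg/L × 3.53 L = 5.33 mg
folic acid: 4.03 µmol/L × 441.4 g/mol × 3.53 L ÷ 1000 = 6.28 mg
ammonium chloride: 146 mmol/L × 53.49 g/mol × 3.53 L ÷ 1000 = 27.57 g
zinc sulfate heptahydrate: 0.18 mmol/L × 287.6 g/mol × 3.53 L ÷ 1000 = 0.18 g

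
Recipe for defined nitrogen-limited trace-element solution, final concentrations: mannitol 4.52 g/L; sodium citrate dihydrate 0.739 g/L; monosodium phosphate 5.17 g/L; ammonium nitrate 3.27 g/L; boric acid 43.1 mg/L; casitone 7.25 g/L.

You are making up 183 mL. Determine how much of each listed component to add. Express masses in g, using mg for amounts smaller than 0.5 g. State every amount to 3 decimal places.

Scale factor relative to 1 L: 0.183.
mannitol: 4.52 g/L × 0.183 L = 0.827 g
sodium citrate dihydrate: 0.739 g/L × 0.183 L = 0.135237 g = 135.237 mg
monosodium phosphate: 5.17 g/L × 0.183 L = 0.946 g
ammonium nitrate: 3.27 g/L × 0.183 L = 0.598 g
boric acid: 43.1 mg/L × 0.183 L = 7.887 mg
casitone: 7.25 g/L × 0.183 L = 1.327 g

mannitol 0.827 g; sodium citrate dihydrate 135.237 mg; monosodium phosphate 0.946 g; ammonium nitrate 0.598 g; boric acid 7.887 mg; casitone 1.327 g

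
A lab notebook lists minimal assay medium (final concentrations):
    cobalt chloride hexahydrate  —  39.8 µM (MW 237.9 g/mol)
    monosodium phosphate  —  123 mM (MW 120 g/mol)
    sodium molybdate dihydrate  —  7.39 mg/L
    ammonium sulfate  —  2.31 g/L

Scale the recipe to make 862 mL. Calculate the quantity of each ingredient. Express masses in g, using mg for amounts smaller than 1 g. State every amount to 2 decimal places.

cobalt chloride hexahydrate 8.16 mg; monosodium phosphate 12.72 g; sodium molybdate dihydrate 6.37 mg; ammonium sulfate 1.99 g

Scale factor relative to 1 L: 0.862.
cobalt chloride hexahydrate: 39.8 µmol/L × 237.9 g/mol × 0.862 L ÷ 1000 = 8.16 mg
monosodium phosphate: 123 mmol/L × 120 g/mol × 0.862 L ÷ 1000 = 12.72 g
sodium molybdate dihydrate: 7.39 mg/L × 0.862 L = 6.37 mg
ammonium sulfate: 2.31 g/L × 0.862 L = 1.99 g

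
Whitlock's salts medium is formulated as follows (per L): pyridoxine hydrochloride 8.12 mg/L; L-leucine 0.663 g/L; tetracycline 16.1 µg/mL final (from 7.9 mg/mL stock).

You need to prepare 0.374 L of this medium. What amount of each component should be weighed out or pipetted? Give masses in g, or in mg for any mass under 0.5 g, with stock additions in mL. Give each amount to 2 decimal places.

Scale factor relative to 1 L: 0.374.
pyridoxine hydrochloride: 8.12 mg/L × 0.374 L = 3.04 mg
L-leucine: 0.663 g/L × 0.374 L = 0.247962 g = 247.96 mg
tetracycline: V = C2·V2/C1 = 16.1 µg/mL × 374 mL ÷ 7900 µg/mL = 0.76 mL

pyridoxine hydrochloride 3.04 mg; L-leucine 247.96 mg; tetracycline 0.76 mL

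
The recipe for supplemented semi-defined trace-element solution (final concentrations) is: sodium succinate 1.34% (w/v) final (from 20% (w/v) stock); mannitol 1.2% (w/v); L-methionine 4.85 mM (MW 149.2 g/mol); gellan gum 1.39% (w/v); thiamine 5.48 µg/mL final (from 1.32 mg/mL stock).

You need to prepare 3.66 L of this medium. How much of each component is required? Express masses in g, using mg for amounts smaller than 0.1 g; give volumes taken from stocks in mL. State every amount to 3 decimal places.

Working volume: 3.66 L.
sodium succinate: V = C2·V2/C1 = 1.34% ÷ 20% × 3660 mL = 245.220 mL
mannitol: 1.2 g per 100 mL × 3660 mL ÷ 100 = 43.920 g
L-methionine: 4.85 mmol/L × 149.2 g/mol × 3.66 L ÷ 1000 = 2.648 g
gellan gum: 1.39 g per 100 mL × 3660 mL ÷ 100 = 50.874 g
thiamine: dilute stock: 5.48 µg/mL × 3660 mL ÷ 1320 µg/mL = 15.195 mL

sodium succinate 245.220 mL; mannitol 43.920 g; L-methionine 2.648 g; gellan gum 50.874 g; thiamine 15.195 mL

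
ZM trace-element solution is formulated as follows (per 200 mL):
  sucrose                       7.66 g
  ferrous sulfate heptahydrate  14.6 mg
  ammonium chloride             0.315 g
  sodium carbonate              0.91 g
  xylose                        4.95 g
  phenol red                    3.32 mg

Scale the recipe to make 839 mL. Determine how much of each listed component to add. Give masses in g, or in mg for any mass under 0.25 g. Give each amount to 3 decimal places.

sucrose 32.134 g; ferrous sulfate heptahydrate 61.247 mg; ammonium chloride 1.321 g; sodium carbonate 3.817 g; xylose 20.765 g; phenol red 13.927 mg

Ratio of target to recipe volume: 839 / 200 = 4.195.
sucrose: 7.66 g × (839 mL / 200 mL) = 32.134 g
ferrous sulfate heptahydrate: 14.6 mg × (839 mL / 200 mL) = 61.247 mg
ammonium chloride: 0.315 g × (839 mL / 200 mL) = 1.321 g
sodium carbonate: 0.91 g × (839 mL / 200 mL) = 3.817 g
xylose: 4.95 g × (839 mL / 200 mL) = 20.765 g
phenol red: 3.32 mg × (839 mL / 200 mL) = 13.927 mg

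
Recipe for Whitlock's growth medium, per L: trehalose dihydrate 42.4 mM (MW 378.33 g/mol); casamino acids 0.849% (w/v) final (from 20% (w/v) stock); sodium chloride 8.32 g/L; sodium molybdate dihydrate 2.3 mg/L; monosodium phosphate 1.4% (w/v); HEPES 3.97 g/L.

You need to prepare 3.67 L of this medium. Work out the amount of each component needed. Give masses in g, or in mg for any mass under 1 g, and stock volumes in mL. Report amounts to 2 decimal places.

Scale factor relative to 1 L: 3.67.
trehalose dihydrate: 42.4 mmol/L × 378.33 g/mol × 3.67 L ÷ 1000 = 58.87 g
casamino acids: V = C2·V2/C1 = 0.849% ÷ 20% × 3670 mL = 155.79 mL
sodium chloride: 8.32 g/L × 3.67 L = 30.53 g
sodium molybdate dihydrate: 2.3 mg/L × 3.67 L = 8.44 mg
monosodium phosphate: 1.4 g per 100 mL × 3670 mL ÷ 100 = 51.38 g
HEPES: 3.97 g/L × 3.67 L = 14.57 g

trehalose dihydrate 58.87 g; casamino acids 155.79 mL; sodium chloride 30.53 g; sodium molybdate dihydrate 8.44 mg; monosodium phosphate 51.38 g; HEPES 14.57 g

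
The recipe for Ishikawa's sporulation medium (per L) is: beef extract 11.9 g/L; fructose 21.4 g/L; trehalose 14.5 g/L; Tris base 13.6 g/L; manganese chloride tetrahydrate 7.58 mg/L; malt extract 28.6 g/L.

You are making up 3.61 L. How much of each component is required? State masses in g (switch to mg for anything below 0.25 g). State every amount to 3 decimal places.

Working volume: 3.61 L.
beef extract: 11.9 g/L × 3.61 L = 42.959 g
fructose: 21.4 g/L × 3.61 L = 77.254 g
trehalose: 14.5 g/L × 3.61 L = 52.345 g
Tris base: 13.6 g/L × 3.61 L = 49.096 g
manganese chloride tetrahydrate: 7.58 mg/L × 3.61 L = 27.364 mg
malt extract: 28.6 g/L × 3.61 L = 103.246 g

beef extract 42.959 g; fructose 77.254 g; trehalose 52.345 g; Tris base 49.096 g; manganese chloride tetrahydrate 27.364 mg; malt extract 103.246 g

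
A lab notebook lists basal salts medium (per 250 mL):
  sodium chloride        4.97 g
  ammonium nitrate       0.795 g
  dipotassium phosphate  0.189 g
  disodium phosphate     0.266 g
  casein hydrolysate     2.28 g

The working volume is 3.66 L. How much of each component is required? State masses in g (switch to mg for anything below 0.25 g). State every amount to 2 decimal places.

Ratio of target to recipe volume: 3660 / 250 = 14.64.
sodium chloride: 4.97 g × (3660 mL / 250 mL) = 72.76 g
ammonium nitrate: 0.795 g × (3660 mL / 250 mL) = 11.64 g
dipotassium phosphate: 0.189 g × (3660 mL / 250 mL) = 2.77 g
disodium phosphate: 0.266 g × (3660 mL / 250 mL) = 3.89 g
casein hydrolysate: 2.28 g × (3660 mL / 250 mL) = 33.38 g

sodium chloride 72.76 g; ammonium nitrate 11.64 g; dipotassium phosphate 2.77 g; disodium phosphate 3.89 g; casein hydrolysate 33.38 g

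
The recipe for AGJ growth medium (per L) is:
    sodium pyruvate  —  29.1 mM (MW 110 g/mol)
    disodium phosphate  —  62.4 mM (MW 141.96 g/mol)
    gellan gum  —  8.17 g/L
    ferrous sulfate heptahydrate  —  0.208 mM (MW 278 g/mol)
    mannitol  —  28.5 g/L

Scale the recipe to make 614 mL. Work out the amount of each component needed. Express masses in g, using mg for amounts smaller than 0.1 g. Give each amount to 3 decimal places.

sodium pyruvate 1.965 g; disodium phosphate 5.439 g; gellan gum 5.016 g; ferrous sulfate heptahydrate 35.504 mg; mannitol 17.499 g

Scale factor relative to 1 L: 0.614.
sodium pyruvate: 29.1 mmol/L × 110 g/mol × 0.614 L ÷ 1000 = 1.965 g
disodium phosphate: 62.4 mmol/L × 141.96 g/mol × 0.614 L ÷ 1000 = 5.439 g
gellan gum: 8.17 g/L × 0.614 L = 5.016 g
ferrous sulfate heptahydrate: 0.208 mmol/L × 278 mg/mmol × 0.614 L = 35.504 mg
mannitol: 28.5 g/L × 0.614 L = 17.499 g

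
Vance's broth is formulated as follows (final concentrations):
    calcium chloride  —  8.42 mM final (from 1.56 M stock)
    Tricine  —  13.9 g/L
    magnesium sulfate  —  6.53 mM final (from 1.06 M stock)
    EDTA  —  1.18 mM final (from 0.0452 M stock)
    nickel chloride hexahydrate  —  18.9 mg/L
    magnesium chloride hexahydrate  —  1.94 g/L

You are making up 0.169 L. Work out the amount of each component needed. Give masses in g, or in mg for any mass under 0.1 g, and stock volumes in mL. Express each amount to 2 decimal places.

calcium chloride 0.91 mL; Tricine 2.35 g; magnesium sulfate 1.04 mL; EDTA 4.41 mL; nickel chloride hexahydrate 3.19 mg; magnesium chloride hexahydrate 0.33 g

Working volume: 0.169 L.
calcium chloride: C1V1 = C2V2 → 8.42 mM × 169 mL ÷ 1560 mM = 0.91 mL
Tricine: 13.9 g/L × 0.169 L = 2.35 g
magnesium sulfate: C1V1 = C2V2 → 6.53 mM × 169 mL ÷ 1060 mM = 1.04 mL
EDTA: dilute stock: 1.18 mM × 169 mL ÷ 45.2 mM = 4.41 mL
nickel chloride hexahydrate: 18.9 mg/L × 0.169 L = 3.19 mg
magnesium chloride hexahydrate: 1.94 g/L × 0.169 L = 0.33 g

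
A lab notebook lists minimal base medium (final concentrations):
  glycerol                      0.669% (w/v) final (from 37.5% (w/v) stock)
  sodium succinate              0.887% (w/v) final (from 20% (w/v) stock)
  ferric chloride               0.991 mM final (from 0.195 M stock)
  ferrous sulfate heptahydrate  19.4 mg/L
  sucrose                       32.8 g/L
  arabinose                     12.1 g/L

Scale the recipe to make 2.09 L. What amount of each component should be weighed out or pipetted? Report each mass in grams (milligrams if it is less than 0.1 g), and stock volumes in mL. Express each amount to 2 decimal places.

glycerol 37.29 mL; sodium succinate 92.69 mL; ferric chloride 10.62 mL; ferrous sulfate heptahydrate 40.55 mg; sucrose 68.55 g; arabinose 25.29 g

Scale factor relative to 1 L: 2.09.
glycerol: C1V1 = C2V2 → 0.669% ÷ 37.5% × 2090 mL = 37.29 mL
sodium succinate: V = C2·V2/C1 = 0.887% ÷ 20% × 2090 mL = 92.69 mL
ferric chloride: C1V1 = C2V2 → 0.991 mM × 2090 mL ÷ 195 mM = 10.62 mL
ferrous sulfate heptahydrate: 19.4 mg/L × 2.09 L = 40.55 mg
sucrose: 32.8 g/L × 2.09 L = 68.55 g
arabinose: 12.1 g/L × 2.09 L = 25.29 g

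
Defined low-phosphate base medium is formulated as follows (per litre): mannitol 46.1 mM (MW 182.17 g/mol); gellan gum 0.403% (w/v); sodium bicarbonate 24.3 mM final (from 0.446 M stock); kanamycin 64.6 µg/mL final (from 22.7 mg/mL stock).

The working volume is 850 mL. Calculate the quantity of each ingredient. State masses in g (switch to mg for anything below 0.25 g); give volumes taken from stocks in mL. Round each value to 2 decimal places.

mannitol 7.14 g; gellan gum 3.43 g; sodium bicarbonate 46.31 mL; kanamycin 2.42 mL

Scale factor relative to 1 L: 0.85.
mannitol: 46.1 mmol/L × 182.17 g/mol × 0.85 L ÷ 1000 = 7.14 g
gellan gum: 0.403 g per 100 mL × 850 mL ÷ 100 = 3.43 g
sodium bicarbonate: dilute stock: 24.3 mM × 850 mL ÷ 446 mM = 46.31 mL
kanamycin: V = C2·V2/C1 = 64.6 µg/mL × 850 mL ÷ 22700 µg/mL = 2.42 mL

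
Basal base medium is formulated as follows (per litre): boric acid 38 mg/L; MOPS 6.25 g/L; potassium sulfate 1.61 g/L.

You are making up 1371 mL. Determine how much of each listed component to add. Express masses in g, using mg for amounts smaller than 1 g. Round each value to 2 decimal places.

boric acid 52.10 mg; MOPS 8.57 g; potassium sulfate 2.21 g

Scale factor relative to 1 L: 1.371.
boric acid: 38 mg/L × 1.371 L = 52.10 mg
MOPS: 6.25 g/L × 1.371 L = 8.57 g
potassium sulfate: 1.61 g/L × 1.371 L = 2.21 g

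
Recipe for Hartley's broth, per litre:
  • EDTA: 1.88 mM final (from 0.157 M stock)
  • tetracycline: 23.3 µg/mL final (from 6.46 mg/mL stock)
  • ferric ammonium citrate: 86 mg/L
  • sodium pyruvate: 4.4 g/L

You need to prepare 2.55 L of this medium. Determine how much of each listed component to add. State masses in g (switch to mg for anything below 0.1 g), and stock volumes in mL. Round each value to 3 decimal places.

EDTA 30.535 mL; tetracycline 9.197 mL; ferric ammonium citrate 0.219 g; sodium pyruvate 11.220 g

Scale factor relative to 1 L: 2.55.
EDTA: V = C2·V2/C1 = 1.88 mM × 2550 mL ÷ 157 mM = 30.535 mL
tetracycline: dilute stock: 23.3 µg/mL × 2550 mL ÷ 6460 µg/mL = 9.197 mL
ferric ammonium citrate: 86 mg/L × 2.55 L = 219.3 mg = 0.219 g
sodium pyruvate: 4.4 g/L × 2.55 L = 11.220 g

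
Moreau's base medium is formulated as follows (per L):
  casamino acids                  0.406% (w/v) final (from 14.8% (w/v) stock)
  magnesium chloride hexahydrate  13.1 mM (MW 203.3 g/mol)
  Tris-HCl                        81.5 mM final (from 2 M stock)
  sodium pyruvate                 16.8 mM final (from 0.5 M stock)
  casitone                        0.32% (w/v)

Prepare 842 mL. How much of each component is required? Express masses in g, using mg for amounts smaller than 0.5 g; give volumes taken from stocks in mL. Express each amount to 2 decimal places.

Working volume: 842 mL = 0.842 L.
casamino acids: dilute stock: 0.406% ÷ 14.8% × 842 mL = 23.10 mL
magnesium chloride hexahydrate: 13.1 mmol/L × 203.3 g/mol × 0.842 L ÷ 1000 = 2.24 g
Tris-HCl: C1V1 = C2V2 → 81.5 mM × 842 mL ÷ 2000 mM = 34.31 mL
sodium pyruvate: V = C2·V2/C1 = 16.8 mM × 842 mL ÷ 500 mM = 28.29 mL
casitone: 0.32 g per 100 mL × 842 mL ÷ 100 = 2.69 g

casamino acids 23.10 mL; magnesium chloride hexahydrate 2.24 g; Tris-HCl 34.31 mL; sodium pyruvate 28.29 mL; casitone 2.69 g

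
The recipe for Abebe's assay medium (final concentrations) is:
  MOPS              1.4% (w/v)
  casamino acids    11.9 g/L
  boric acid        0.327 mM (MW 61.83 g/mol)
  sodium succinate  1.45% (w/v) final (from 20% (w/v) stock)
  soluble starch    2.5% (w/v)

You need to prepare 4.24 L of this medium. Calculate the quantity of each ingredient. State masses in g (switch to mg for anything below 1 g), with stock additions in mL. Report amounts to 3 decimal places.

Working volume: 4.24 L.
MOPS: 1.4% w/v = 14 g/L → 14 × 4.24 L = 59.360 g
casamino acids: 11.9 g/L × 4.24 L = 50.456 g
boric acid: 0.327 mmol/L × 61.83 mg/mmol × 4.24 L = 85.726 mg
sodium succinate: dilute stock: 1.45% ÷ 20% × 4240 mL = 307.400 mL
soluble starch: 2.5 g per 100 mL × 4240 mL ÷ 100 = 106.000 g

MOPS 59.360 g; casamino acids 50.456 g; boric acid 85.726 mg; sodium succinate 307.400 mL; soluble starch 106.000 g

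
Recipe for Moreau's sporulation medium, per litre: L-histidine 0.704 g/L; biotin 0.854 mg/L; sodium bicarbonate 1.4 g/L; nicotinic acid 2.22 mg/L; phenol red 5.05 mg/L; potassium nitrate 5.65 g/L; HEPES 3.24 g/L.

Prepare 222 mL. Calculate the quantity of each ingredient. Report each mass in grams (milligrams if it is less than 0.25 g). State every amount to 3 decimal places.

Scale factor relative to 1 L: 0.222.
L-histidine: 0.704 g/L × 0.222 L = 0.156288 g = 156.288 mg
biotin: 0.854 mg/L × 0.222 L = 0.190 mg
sodium bicarbonate: 1.4 g/L × 0.222 L = 0.311 g
nicotinic acid: 2.22 mg/L × 0.222 L = 0.493 mg
phenol red: 5.05 mg/L × 0.222 L = 1.121 mg
potassium nitrate: 5.65 g/L × 0.222 L = 1.254 g
HEPES: 3.24 g/L × 0.222 L = 0.719 g

L-histidine 156.288 mg; biotin 0.190 mg; sodium bicarbonate 0.311 g; nicotinic acid 0.493 mg; phenol red 1.121 mg; potassium nitrate 1.254 g; HEPES 0.719 g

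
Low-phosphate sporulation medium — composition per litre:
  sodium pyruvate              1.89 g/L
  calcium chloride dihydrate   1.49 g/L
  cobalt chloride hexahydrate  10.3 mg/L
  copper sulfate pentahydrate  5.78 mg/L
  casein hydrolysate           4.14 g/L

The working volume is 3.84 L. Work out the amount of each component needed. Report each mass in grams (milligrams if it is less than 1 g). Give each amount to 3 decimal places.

sodium pyruvate 7.258 g; calcium chloride dihydrate 5.722 g; cobalt chloride hexahydrate 39.552 mg; copper sulfate pentahydrate 22.195 mg; casein hydrolysate 15.898 g

Working volume: 3.84 L.
sodium pyruvate: 1.89 g/L × 3.84 L = 7.258 g
calcium chloride dihydrate: 1.49 g/L × 3.84 L = 5.722 g
cobalt chloride hexahydrate: 10.3 mg/L × 3.84 L = 39.552 mg
copper sulfate pentahydrate: 5.78 mg/L × 3.84 L = 22.195 mg
casein hydrolysate: 4.14 g/L × 3.84 L = 15.898 g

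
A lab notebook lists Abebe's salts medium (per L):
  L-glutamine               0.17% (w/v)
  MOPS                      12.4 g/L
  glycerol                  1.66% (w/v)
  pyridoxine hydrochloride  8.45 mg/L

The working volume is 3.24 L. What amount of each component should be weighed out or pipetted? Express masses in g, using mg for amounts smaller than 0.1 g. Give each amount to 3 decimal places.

L-glutamine 5.508 g; MOPS 40.176 g; glycerol 53.784 g; pyridoxine hydrochloride 27.378 mg

Scale factor relative to 1 L: 3.24.
L-glutamine: 0.17% w/v = 1.7 g/L → 1.7 × 3.24 L = 5.508 g
MOPS: 12.4 g/L × 3.24 L = 40.176 g
glycerol: 1.66 g per 100 mL × 3240 mL ÷ 100 = 53.784 g
pyridoxine hydrochloride: 8.45 mg/L × 3.24 L = 27.378 mg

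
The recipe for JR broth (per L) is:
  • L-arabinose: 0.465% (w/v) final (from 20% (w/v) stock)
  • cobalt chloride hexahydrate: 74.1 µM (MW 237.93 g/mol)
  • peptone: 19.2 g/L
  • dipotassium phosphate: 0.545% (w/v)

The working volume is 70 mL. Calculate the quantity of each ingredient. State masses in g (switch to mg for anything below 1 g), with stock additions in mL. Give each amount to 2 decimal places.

Target volume = 70 mL = 0.07 L.
L-arabinose: C1V1 = C2V2 → 0.465% ÷ 20% × 70 mL = 1.63 mL
cobalt chloride hexahydrate: 74.1 µmol/L × 237.93 g/mol × 0.07 L ÷ 1000 = 1.23 mg
peptone: 19.2 g/L × 0.07 L = 1.34 g
dipotassium phosphate: 0.545% w/v = 5.45 g/L → 5.45 × 0.07 L = 0.3815 g = 381.50 mg

L-arabinose 1.63 mL; cobalt chloride hexahydrate 1.23 mg; peptone 1.34 g; dipotassium phosphate 381.50 mg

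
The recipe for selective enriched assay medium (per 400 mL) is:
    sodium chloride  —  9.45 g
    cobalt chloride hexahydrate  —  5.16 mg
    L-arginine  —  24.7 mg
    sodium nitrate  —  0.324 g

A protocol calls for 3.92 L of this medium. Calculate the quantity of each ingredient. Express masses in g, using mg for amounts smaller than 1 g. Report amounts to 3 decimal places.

Ratio of target to recipe volume: 3920 / 400 = 9.8.
sodium chloride: 9.45 g × (3920 mL / 400 mL) = 92.610 g
cobalt chloride hexahydrate: 5.16 mg × (3920 mL / 400 mL) = 50.568 mg
L-arginine: 24.7 mg × (3920 mL / 400 mL) = 242.060 mg
sodium nitrate: 0.324 g × (3920 mL / 400 mL) = 3.175 g

sodium chloride 92.610 g; cobalt chloride hexahydrate 50.568 mg; L-arginine 242.060 mg; sodium nitrate 3.175 g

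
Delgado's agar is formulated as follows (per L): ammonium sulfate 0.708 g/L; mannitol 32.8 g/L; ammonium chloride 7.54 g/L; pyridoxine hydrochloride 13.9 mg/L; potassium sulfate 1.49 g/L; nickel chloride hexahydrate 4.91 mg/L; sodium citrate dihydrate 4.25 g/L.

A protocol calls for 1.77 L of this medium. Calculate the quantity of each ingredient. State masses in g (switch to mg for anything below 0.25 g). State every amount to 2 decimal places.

Working volume: 1.77 L.
ammonium sulfate: 0.708 g/L × 1.77 L = 1.25 g
mannitol: 32.8 g/L × 1.77 L = 58.06 g
ammonium chloride: 7.54 g/L × 1.77 L = 13.35 g
pyridoxine hydrochloride: 13.9 mg/L × 1.77 L = 24.60 mg
potassium sulfate: 1.49 g/L × 1.77 L = 2.64 g
nickel chloride hexahydrate: 4.91 mg/L × 1.77 L = 8.69 mg
sodium citrate dihydrate: 4.25 g/L × 1.77 L = 7.52 g

ammonium sulfate 1.25 g; mannitol 58.06 g; ammonium chloride 13.35 g; pyridoxine hydrochloride 24.60 mg; potassium sulfate 2.64 g; nickel chloride hexahydrate 8.69 mg; sodium citrate dihydrate 7.52 g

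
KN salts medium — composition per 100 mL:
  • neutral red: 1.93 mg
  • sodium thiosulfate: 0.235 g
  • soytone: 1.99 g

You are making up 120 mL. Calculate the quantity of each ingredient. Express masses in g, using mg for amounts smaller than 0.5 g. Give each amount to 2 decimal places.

Scale factor = 120 mL / 100 mL = 1.2.
neutral red: 1.93 mg × (120 mL / 100 mL) = 2.32 mg
sodium thiosulfate: 0.235 g × (120 mL / 100 mL) = 0.282 g = 282.00 mg
soytone: 1.99 g × (120 mL / 100 mL) = 2.39 g

neutral red 2.32 mg; sodium thiosulfate 282.00 mg; soytone 2.39 g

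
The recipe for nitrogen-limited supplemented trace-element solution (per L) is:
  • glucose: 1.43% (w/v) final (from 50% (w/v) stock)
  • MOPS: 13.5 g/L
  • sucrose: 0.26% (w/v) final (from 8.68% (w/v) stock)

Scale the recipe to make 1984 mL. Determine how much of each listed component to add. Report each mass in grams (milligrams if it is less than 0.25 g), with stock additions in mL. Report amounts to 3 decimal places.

Scale factor relative to 1 L: 1.984.
glucose: dilute stock: 1.43% ÷ 50% × 1984 mL = 56.742 mL
MOPS: 13.5 g/L × 1.984 L = 26.784 g
sucrose: dilute stock: 0.26% ÷ 8.68% × 1984 mL = 59.429 mL

glucose 56.742 mL; MOPS 26.784 g; sucrose 59.429 mL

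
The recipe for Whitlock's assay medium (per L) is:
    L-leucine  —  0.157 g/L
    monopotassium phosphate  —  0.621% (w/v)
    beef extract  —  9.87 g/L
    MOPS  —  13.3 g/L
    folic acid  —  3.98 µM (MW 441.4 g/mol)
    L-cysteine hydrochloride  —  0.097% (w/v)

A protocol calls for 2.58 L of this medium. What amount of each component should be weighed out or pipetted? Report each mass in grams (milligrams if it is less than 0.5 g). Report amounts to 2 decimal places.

L-leucine 405.06 mg; monopotassium phosphate 16.02 g; beef extract 25.46 g; MOPS 34.31 g; folic acid 4.53 mg; L-cysteine hydrochloride 2.50 g

Working volume: 2.58 L.
L-leucine: 0.157 g/L × 2.58 L = 0.40506 g = 405.06 mg
monopotassium phosphate: 0.621 g per 100 mL × 2580 mL ÷ 100 = 16.02 g
beef extract: 9.87 g/L × 2.58 L = 25.46 g
MOPS: 13.3 g/L × 2.58 L = 34.31 g
folic acid: 3.98 µmol/L × 441.4 g/mol × 2.58 L ÷ 1000 = 4.53 mg
L-cysteine hydrochloride: 0.097% w/v = 0.97 g/L → 0.97 × 2.58 L = 2.50 g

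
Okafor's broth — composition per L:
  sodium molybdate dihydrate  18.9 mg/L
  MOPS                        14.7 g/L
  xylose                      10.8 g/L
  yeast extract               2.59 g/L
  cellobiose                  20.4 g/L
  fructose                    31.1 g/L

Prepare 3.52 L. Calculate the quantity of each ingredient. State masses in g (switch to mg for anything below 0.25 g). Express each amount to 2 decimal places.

sodium molybdate dihydrate 66.53 mg; MOPS 51.74 g; xylose 38.02 g; yeast extract 9.12 g; cellobiose 71.81 g; fructose 109.47 g

Scale factor relative to 1 L: 3.52.
sodium molybdate dihydrate: 18.9 mg/L × 3.52 L = 66.53 mg
MOPS: 14.7 g/L × 3.52 L = 51.74 g
xylose: 10.8 g/L × 3.52 L = 38.02 g
yeast extract: 2.59 g/L × 3.52 L = 9.12 g
cellobiose: 20.4 g/L × 3.52 L = 71.81 g
fructose: 31.1 g/L × 3.52 L = 109.47 g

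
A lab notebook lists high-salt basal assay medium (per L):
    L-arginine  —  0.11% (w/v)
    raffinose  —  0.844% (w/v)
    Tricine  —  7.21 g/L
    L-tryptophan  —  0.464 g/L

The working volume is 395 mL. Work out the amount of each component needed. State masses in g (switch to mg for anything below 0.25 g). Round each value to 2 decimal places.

Scale factor relative to 1 L: 0.395.
L-arginine: 0.11% w/v = 1.1 g/L → 1.1 × 0.395 L = 0.43 g
raffinose: 0.844 g per 100 mL × 395 mL ÷ 100 = 3.33 g
Tricine: 7.21 g/L × 0.395 L = 2.85 g
L-tryptophan: 0.464 g/L × 0.395 L = 0.18328 g = 183.28 mg

L-arginine 0.43 g; raffinose 3.33 g; Tricine 2.85 g; L-tryptophan 183.28 mg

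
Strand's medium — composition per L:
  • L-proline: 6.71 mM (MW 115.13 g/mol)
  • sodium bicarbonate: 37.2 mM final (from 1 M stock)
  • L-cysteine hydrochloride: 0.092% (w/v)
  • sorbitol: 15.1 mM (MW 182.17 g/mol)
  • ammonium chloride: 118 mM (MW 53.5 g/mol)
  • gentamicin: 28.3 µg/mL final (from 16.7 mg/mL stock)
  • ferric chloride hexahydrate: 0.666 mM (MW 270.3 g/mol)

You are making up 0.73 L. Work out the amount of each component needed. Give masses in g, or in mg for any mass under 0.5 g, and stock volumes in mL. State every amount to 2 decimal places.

Working volume: 0.73 L.
L-proline: 6.71 mmol/L × 115.13 g/mol × 0.73 L ÷ 1000 = 0.56 g
sodium bicarbonate: V = C2·V2/C1 = 37.2 mM × 730 mL ÷ 1000 mM = 27.16 mL
L-cysteine hydrochloride: 0.092 g per 100 mL × 730 mL ÷ 100 = 0.67 g
sorbitol: 15.1 mmol/L × 182.17 g/mol × 0.73 L ÷ 1000 = 2.01 g
ammonium chloride: 118 mmol/L × 53.5 g/mol × 0.73 L ÷ 1000 = 4.61 g
gentamicin: C1V1 = C2V2 → 28.3 µg/mL × 730 mL ÷ 16700 µg/mL = 1.24 mL
ferric chloride hexahydrate: 0.666 mmol/L × 270.3 mg/mmol × 0.73 L = 131.41 mg

L-proline 0.56 g; sodium bicarbonate 27.16 mL; L-cysteine hydrochloride 0.67 g; sorbitol 2.01 g; ammonium chloride 4.61 g; gentamicin 1.24 mL; ferric chloride hexahydrate 131.41 mg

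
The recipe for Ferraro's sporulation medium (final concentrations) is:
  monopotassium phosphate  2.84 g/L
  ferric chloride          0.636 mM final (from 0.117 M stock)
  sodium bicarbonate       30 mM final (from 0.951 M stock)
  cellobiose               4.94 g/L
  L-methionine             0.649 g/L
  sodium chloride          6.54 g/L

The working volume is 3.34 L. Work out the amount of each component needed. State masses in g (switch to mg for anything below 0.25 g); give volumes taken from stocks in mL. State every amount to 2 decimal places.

Scale factor relative to 1 L: 3.34.
monopotassium phosphate: 2.84 g/L × 3.34 L = 9.49 g
ferric chloride: C1V1 = C2V2 → 0.636 mM × 3340 mL ÷ 117 mM = 18.16 mL
sodium bicarbonate: V = C2·V2/C1 = 30 mM × 3340 mL ÷ 951 mM = 105.36 mL
cellobiose: 4.94 g/L × 3.34 L = 16.50 g
L-methionine: 0.649 g/L × 3.34 L = 2.17 g
sodium chloride: 6.54 g/L × 3.34 L = 21.84 g

monopotassium phosphate 9.49 g; ferric chloride 18.16 mL; sodium bicarbonate 105.36 mL; cellobiose 16.50 g; L-methionine 2.17 g; sodium chloride 21.84 g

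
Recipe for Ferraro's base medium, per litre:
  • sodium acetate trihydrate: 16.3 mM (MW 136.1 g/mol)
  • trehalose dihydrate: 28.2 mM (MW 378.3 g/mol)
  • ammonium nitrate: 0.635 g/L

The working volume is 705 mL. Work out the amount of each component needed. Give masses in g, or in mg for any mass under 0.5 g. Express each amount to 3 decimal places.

Target volume = 705 mL = 0.705 L.
sodium acetate trihydrate: 16.3 mmol/L × 136.1 g/mol × 0.705 L ÷ 1000 = 1.564 g
trehalose dihydrate: 28.2 mmol/L × 378.3 g/mol × 0.705 L ÷ 1000 = 7.521 g
ammonium nitrate: 0.635 g/L × 0.705 L = 0.447675 g = 447.675 mg

sodium acetate trihydrate 1.564 g; trehalose dihydrate 7.521 g; ammonium nitrate 447.675 mg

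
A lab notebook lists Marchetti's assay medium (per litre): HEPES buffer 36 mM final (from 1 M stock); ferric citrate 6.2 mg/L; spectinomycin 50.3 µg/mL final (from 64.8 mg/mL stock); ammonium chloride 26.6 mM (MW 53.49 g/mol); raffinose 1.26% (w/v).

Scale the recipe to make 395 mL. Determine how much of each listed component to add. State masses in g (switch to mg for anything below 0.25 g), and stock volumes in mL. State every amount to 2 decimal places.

Scale factor relative to 1 L: 0.395.
HEPES buffer: dilute stock: 36 mM × 395 mL ÷ 1000 mM = 14.22 mL
ferric citrate: 6.2 mg/L × 0.395 L = 2.45 mg
spectinomycin: V = C2·V2/C1 = 50.3 µg/mL × 395 mL ÷ 64800 µg/mL = 0.31 mL
ammonium chloride: 26.6 mmol/L × 53.49 g/mol × 0.395 L ÷ 1000 = 0.56 g
raffinose: 1.26 g per 100 mL × 395 mL ÷ 100 = 4.98 g

HEPES buffer 14.22 mL; ferric citrate 2.45 mg; spectinomycin 0.31 mL; ammonium chloride 0.56 g; raffinose 4.98 g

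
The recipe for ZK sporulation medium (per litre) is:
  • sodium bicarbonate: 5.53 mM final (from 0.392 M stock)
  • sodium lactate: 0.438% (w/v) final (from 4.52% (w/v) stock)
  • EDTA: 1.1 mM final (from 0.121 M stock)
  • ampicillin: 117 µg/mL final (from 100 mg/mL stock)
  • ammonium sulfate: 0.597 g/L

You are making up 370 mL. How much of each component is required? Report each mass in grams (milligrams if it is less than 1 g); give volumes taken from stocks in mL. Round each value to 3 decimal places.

Working volume: 370 mL = 0.37 L.
sodium bicarbonate: C1V1 = C2V2 → 5.53 mM × 370 mL ÷ 392 mM = 5.220 mL
sodium lactate: V = C2·V2/C1 = 0.438% ÷ 4.52% × 370 mL = 35.854 mL
EDTA: V = C2·V2/C1 = 1.1 mM × 370 mL ÷ 121 mM = 3.364 mL
ampicillin: dilute stock: 117 µg/mL × 370 mL ÷ 100000 µg/mL = 0.433 mL
ammonium sulfate: 0.597 g/L × 0.37 L = 0.22089 g = 220.890 mg

sodium bicarbonate 5.220 mL; sodium lactate 35.854 mL; EDTA 3.364 mL; ampicillin 0.433 mL; ammonium sulfate 220.890 mg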